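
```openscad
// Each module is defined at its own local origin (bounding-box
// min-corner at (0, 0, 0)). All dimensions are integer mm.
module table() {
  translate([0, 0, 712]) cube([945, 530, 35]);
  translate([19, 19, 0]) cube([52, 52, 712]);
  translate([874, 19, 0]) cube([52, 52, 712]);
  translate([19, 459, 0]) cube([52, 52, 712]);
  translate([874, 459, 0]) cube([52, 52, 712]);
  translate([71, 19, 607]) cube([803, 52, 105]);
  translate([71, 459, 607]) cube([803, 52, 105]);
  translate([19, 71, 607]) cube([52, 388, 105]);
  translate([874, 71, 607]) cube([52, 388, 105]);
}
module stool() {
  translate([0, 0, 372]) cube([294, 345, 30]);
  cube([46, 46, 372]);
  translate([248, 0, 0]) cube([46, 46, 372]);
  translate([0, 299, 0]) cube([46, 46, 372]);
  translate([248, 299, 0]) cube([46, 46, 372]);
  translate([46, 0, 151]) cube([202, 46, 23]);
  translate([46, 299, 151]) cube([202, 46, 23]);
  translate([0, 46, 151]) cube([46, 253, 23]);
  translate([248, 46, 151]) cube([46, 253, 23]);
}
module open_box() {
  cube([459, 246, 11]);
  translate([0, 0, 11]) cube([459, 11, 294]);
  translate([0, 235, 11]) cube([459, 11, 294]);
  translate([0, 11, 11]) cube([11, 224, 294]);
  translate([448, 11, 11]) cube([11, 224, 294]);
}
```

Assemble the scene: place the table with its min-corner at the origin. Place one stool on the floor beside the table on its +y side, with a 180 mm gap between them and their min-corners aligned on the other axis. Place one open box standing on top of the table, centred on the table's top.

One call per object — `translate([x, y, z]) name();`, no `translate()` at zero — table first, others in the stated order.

table();
translate([0, 710, 0]) stool();
translate([243, 142, 747]) open_box();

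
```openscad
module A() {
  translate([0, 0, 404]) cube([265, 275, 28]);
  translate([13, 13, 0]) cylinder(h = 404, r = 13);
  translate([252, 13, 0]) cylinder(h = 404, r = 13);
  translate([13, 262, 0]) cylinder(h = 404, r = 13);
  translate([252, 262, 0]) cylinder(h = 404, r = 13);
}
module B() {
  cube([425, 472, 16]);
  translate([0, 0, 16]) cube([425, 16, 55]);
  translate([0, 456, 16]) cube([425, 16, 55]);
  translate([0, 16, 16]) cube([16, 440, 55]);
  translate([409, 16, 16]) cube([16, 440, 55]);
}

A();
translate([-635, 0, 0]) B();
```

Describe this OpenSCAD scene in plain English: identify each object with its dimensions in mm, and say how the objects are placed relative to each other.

A is a simple wooden stool: a rectangular seat 265 mm (x) by 275 mm (y), 28 mm thick, top face at z = 432 mm, on four round legs, each 26 mm in diameter. The legs rest on z = 0, each leg's axis is inset half a diameter from the nearest pair of seat edges (so the leg's bounding box is flush with the corner).

B is an open storage box with external size 425×472×71 mm and wall thickness 16 mm (the base is also 16 mm thick). The base covers the whole footprint; the four walls stand on the base, with the y-facing walls full-width and the x-facing walls fitting between their inner faces.

The open box is on the floor beside the stool on its −x side.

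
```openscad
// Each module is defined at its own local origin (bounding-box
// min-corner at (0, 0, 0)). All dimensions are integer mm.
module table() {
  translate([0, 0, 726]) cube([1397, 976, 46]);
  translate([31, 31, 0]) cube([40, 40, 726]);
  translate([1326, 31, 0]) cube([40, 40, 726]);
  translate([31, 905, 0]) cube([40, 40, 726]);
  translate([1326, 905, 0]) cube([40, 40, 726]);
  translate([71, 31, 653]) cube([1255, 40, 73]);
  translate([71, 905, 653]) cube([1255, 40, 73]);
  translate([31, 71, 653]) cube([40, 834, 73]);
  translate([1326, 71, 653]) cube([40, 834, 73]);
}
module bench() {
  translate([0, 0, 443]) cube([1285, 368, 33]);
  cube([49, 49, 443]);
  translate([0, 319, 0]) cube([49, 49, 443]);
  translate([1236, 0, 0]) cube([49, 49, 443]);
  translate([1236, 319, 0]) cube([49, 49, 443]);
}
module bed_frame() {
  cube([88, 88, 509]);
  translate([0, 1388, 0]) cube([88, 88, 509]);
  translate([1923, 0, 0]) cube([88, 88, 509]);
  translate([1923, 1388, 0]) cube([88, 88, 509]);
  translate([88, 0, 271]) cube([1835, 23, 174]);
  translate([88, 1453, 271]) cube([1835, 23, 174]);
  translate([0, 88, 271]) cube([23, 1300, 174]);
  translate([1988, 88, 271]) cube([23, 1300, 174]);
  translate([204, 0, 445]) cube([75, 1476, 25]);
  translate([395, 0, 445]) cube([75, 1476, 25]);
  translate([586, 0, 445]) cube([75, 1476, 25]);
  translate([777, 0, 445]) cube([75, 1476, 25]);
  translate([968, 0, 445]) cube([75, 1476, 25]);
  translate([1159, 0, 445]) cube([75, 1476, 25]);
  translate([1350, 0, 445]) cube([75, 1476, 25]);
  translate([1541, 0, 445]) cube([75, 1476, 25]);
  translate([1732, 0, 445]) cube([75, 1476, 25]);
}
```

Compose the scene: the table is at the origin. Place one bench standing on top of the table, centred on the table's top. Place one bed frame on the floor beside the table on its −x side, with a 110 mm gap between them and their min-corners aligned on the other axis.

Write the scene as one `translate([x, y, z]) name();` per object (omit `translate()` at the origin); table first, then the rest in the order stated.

table();
translate([56, 304, 772]) bench();
translate([-2121, 0, 0]) bed_frame();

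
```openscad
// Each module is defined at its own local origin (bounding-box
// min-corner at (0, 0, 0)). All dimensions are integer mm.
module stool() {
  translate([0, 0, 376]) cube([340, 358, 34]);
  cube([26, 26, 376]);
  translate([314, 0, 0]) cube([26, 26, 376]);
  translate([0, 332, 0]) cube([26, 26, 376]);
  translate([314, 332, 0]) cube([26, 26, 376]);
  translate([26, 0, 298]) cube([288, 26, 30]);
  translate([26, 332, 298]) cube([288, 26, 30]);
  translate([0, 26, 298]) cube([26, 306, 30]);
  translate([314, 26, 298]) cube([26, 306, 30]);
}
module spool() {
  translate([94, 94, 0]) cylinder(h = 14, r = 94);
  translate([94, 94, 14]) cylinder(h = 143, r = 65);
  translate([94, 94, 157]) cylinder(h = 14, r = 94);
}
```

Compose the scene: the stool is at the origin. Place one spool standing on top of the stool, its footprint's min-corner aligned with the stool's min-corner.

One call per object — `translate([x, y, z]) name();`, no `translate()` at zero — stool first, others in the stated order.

stool();
translate([0, 0, 410]) spool();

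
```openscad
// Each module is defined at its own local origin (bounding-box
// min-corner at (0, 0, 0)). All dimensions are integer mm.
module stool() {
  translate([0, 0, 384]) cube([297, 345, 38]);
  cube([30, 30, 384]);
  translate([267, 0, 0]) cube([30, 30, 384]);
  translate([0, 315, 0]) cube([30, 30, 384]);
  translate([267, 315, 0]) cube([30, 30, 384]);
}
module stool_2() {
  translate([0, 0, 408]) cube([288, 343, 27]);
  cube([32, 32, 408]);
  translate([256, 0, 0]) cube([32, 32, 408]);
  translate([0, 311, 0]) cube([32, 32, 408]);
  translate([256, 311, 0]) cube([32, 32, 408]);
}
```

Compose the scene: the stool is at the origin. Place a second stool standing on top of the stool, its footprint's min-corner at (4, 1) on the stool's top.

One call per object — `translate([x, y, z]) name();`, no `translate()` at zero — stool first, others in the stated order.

stool();
translate([4, 1, 422]) stool_2();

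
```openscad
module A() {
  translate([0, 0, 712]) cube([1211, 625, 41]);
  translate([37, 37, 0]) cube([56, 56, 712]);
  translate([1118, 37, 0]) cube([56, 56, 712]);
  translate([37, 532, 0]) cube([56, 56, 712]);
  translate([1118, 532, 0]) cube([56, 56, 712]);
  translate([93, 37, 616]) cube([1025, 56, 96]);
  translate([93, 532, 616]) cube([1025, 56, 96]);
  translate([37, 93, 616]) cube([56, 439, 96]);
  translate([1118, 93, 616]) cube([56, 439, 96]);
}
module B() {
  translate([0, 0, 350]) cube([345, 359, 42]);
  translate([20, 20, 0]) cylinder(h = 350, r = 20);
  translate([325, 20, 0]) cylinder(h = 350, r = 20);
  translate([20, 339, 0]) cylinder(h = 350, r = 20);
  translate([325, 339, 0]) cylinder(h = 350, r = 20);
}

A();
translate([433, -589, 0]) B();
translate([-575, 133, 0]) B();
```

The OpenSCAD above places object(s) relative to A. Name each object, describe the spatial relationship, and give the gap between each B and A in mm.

Each stool's nearest face is 230 mm from the table's bounding box.

A is a table. B is a stool. Two stools sit around the table at the −y, −x sides. The gap between each stool and the table is 230 mm.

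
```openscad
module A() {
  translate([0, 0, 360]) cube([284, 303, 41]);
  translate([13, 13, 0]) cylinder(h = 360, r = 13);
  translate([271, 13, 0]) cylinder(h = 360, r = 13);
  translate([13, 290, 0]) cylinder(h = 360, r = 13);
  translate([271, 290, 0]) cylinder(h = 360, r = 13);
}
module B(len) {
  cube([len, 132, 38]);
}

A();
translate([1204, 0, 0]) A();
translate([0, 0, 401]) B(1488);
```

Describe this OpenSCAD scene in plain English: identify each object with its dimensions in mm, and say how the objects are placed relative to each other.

A is a four-legged stool. The seat is a 284×303×41 mm slab whose top surface is at z = 401 mm; four round legs, each 26 mm in diameter, run from the floor (z = 0) to the underside of the seat, each leg's axis is inset half a diameter from the nearest pair of seat edges (so the leg's bounding box is flush with the corner).

B is a rectangular beam 1488 mm long (x), 132 mm deep (y), 38 mm thick (z).

The beam spans the tops of two stools placed 920 mm apart, resting at z = 401 mm.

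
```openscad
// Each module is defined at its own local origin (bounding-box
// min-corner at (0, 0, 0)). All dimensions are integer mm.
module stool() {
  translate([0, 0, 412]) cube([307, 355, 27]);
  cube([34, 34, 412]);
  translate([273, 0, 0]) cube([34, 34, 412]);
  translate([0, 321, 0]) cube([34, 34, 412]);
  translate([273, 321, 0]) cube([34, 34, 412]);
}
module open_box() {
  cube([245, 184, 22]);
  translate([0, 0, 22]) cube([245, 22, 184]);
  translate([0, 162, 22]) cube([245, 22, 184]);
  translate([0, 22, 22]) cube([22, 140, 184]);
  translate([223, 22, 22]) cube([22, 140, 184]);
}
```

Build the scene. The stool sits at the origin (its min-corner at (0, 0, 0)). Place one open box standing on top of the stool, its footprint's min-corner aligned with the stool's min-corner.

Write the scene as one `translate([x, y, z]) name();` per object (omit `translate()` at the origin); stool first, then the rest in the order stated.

stool();
translate([0, 0, 439]) open_box();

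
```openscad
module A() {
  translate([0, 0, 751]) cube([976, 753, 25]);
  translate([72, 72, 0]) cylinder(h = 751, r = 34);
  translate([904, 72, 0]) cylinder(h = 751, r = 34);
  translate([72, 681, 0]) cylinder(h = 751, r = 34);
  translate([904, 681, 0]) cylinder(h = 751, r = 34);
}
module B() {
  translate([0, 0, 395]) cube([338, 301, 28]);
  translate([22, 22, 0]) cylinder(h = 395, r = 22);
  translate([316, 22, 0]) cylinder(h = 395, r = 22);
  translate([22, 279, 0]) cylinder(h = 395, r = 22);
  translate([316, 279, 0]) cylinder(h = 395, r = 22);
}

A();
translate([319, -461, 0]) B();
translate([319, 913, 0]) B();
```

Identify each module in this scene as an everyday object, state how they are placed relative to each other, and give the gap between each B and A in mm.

Each stool's nearest face is 160 mm from the table's bounding box.

A is a table. B is a stool. Two stools sit around the table at the −y, +y sides. The gap between each stool and the table is 160 mm.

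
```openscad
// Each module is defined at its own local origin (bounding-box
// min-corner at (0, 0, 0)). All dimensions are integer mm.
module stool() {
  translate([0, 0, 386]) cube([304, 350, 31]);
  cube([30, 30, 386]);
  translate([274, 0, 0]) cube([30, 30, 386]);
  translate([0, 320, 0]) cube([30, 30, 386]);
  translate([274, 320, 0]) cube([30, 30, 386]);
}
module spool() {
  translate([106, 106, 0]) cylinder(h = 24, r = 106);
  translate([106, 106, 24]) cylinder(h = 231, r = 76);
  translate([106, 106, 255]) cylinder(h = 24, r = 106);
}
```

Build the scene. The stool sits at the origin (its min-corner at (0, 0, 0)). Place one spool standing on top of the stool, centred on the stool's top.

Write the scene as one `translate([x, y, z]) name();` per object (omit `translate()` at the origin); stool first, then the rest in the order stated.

stool();
translate([46, 69, 417]) spool();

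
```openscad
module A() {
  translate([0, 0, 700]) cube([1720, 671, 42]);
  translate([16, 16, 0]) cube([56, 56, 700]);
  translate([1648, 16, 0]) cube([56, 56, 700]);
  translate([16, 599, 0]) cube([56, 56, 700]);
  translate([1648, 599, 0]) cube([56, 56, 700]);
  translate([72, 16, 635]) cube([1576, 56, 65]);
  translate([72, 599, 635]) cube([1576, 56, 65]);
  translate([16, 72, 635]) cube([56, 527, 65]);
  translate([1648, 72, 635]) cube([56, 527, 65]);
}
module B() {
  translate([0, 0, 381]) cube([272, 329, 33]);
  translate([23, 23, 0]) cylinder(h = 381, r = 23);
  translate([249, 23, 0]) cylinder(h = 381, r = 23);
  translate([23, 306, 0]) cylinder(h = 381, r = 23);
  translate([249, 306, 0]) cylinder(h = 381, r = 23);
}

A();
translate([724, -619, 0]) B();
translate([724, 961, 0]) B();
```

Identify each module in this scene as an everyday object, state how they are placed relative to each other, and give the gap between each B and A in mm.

Each stool's nearest face is 290 mm from the table's bounding box.

A is a table. B is a stool. Two stools sit around the table at the −y, +y sides. The gap between each stool and the table is 290 mm.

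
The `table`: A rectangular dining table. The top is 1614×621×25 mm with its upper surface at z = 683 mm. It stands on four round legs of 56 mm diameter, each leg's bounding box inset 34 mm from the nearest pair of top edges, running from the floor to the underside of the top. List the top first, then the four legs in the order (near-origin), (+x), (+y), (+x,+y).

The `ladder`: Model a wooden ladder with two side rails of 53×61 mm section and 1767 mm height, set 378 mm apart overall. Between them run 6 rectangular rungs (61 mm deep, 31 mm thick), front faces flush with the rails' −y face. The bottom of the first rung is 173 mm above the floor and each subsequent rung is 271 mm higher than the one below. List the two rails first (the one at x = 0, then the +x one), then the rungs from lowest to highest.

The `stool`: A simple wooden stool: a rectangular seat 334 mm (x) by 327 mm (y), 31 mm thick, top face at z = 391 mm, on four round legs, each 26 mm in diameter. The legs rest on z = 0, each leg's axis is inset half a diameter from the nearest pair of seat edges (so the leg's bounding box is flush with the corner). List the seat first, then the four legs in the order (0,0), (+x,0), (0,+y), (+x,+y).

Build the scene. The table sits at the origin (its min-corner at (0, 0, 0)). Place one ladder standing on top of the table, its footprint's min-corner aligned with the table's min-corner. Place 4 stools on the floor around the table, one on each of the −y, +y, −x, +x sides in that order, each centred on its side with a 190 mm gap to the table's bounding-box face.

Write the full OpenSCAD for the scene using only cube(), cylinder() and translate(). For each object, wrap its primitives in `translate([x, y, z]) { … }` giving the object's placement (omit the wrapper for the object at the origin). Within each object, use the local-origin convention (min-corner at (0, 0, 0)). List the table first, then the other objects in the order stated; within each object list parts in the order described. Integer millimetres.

translate([0, 0, 658]) cube([1614, 621, 25]);
translate([62, 62, 0]) cylinder(h = 658, r = 28);
translate([1552, 62, 0]) cylinder(h = 658, r = 28);
translate([62, 559, 0]) cylinder(h = 658, r = 28);
translate([1552, 559, 0]) cylinder(h = 658, r = 28);
translate([0, 0, 683]) {
  cube([53, 61, 1767]);
  translate([325, 0, 0]) cube([53, 61, 1767]);
  translate([53, 0, 173]) cube([272, 61, 31]);
  translate([53, 0, 444]) cube([272, 61, 31]);
  translate([53, 0, 715]) cube([272, 61, 31]);
  translate([53, 0, 986]) cube([272, 61, 31]);
  translate([53, 0, 1257]) cube([272, 61, 31]);
  translate([53, 0, 1528]) cube([272, 61, 31]);
}
translate([640, -517, 0]) {
  translate([0, 0, 360]) cube([334, 327, 31]);
  translate([13, 13, 0]) cylinder(h = 360, r = 13);
  translate([321, 13, 0]) cylinder(h = 360, r = 13);
  translate([13, 314, 0]) cylinder(h = 360, r = 13);
  translate([321, 314, 0]) cylinder(h = 360, r = 13);
}
translate([640, 811, 0]) {
  translate([0, 0, 360]) cube([334, 327, 31]);
  translate([13, 13, 0]) cylinder(h = 360, r = 13);
  translate([321, 13, 0]) cylinder(h = 360, r = 13);
  translate([13, 314, 0]) cylinder(h = 360, r = 13);
  translate([321, 314, 0]) cylinder(h = 360, r = 13);
}
translate([-524, 147, 0]) {
  translate([0, 0, 360]) cube([334, 327, 31]);
  translate([13, 13, 0]) cylinder(h = 360, r = 13);
  translate([321, 13, 0]) cylinder(h = 360, r = 13);
  translate([13, 314, 0]) cylinder(h = 360, r = 13);
  translate([321, 314, 0]) cylinder(h = 360, r = 13);
}
translate([1804, 147, 0]) {
  translate([0, 0, 360]) cube([334, 327, 31]);
  translate([13, 13, 0]) cylinder(h = 360, r = 13);
  translate([321, 13, 0]) cylinder(h = 360, r = 13);
  translate([13, 314, 0]) cylinder(h = 360, r = 13);
  translate([321, 314, 0]) cylinder(h = 360, r = 13);
}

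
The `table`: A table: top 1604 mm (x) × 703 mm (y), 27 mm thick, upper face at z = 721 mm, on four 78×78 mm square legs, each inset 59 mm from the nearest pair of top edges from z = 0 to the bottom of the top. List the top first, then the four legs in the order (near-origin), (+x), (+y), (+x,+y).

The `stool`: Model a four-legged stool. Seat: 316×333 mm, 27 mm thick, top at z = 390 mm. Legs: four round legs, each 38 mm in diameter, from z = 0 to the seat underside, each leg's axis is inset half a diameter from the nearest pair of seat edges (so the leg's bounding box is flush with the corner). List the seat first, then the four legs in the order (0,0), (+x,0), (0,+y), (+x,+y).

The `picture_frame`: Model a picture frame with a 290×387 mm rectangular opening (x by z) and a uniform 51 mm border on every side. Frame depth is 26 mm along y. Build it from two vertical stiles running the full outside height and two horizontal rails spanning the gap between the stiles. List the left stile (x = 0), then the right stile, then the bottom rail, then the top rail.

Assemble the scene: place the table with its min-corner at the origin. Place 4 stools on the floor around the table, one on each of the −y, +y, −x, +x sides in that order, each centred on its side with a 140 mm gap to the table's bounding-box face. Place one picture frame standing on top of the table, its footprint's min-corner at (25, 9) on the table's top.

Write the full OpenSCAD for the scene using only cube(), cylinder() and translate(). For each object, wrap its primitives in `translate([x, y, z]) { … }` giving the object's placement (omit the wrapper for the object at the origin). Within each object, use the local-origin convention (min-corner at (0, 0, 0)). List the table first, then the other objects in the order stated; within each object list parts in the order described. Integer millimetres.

translate([0, 0, 694]) cube([1604, 703, 27]);
translate([59, 59, 0]) cube([78, 78, 694]);
translate([1467, 59, 0]) cube([78, 78, 694]);
translate([59, 566, 0]) cube([78, 78, 694]);
translate([1467, 566, 0]) cube([78, 78, 694]);
translate([644, -473, 0]) {
  translate([0, 0, 363]) cube([316, 333, 27]);
  translate([19, 19, 0]) cylinder(h = 363, r = 19);
  translate([297, 19, 0]) cylinder(h = 363, r = 19);
  translate([19, 314, 0]) cylinder(h = 363, r = 19);
  translate([297, 314, 0]) cylinder(h = 363, r = 19);
}
translate([644, 843, 0]) {
  translate([0, 0, 363]) cube([316, 333, 27]);
  translate([19, 19, 0]) cylinder(h = 363, r = 19);
  translate([297, 19, 0]) cylinder(h = 363, r = 19);
  translate([19, 314, 0]) cylinder(h = 363, r = 19);
  translate([297, 314, 0]) cylinder(h = 363, r = 19);
}
translate([-456, 185, 0]) {
  translate([0, 0, 363]) cube([316, 333, 27]);
  translate([19, 19, 0]) cylinder(h = 363, r = 19);
  translate([297, 19, 0]) cylinder(h = 363, r = 19);
  translate([19, 314, 0]) cylinder(h = 363, r = 19);
  translate([297, 314, 0]) cylinder(h = 363, r = 19);
}
translate([1744, 185, 0]) {
  translate([0, 0, 363]) cube([316, 333, 27]);
  translate([19, 19, 0]) cylinder(h = 363, r = 19);
  translate([297, 19, 0]) cylinder(h = 363, r = 19);
  translate([19, 314, 0]) cylinder(h = 363, r = 19);
  translate([297, 314, 0]) cylinder(h = 363, r = 19);
}
translate([25, 9, 721]) {
  cube([51, 26, 489]);
  translate([341, 0, 0]) cube([51, 26, 489]);
  translate([51, 0, 0]) cube([290, 26, 51]);
  translate([51, 0, 438]) cube([290, 26, 51]);
}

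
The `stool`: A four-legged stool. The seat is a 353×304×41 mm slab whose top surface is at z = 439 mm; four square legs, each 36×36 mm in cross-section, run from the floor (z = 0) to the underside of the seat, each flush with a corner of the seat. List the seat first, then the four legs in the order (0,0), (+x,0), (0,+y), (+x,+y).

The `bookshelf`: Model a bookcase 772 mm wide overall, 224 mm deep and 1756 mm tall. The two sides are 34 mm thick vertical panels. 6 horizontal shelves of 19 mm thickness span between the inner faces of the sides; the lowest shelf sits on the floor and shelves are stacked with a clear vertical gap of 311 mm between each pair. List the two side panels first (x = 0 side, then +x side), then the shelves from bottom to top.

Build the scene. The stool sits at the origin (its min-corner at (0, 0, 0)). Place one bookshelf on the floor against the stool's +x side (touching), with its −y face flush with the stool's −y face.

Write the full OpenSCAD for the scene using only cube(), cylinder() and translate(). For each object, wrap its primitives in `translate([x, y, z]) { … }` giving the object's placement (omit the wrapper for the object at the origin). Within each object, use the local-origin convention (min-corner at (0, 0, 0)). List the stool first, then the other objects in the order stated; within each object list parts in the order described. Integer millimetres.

translate([0, 0, 398]) cube([353, 304, 41]);
cube([36, 36, 398]);
translate([317, 0, 0]) cube([36, 36, 398]);
translate([0, 268, 0]) cube([36, 36, 398]);
translate([317, 268, 0]) cube([36, 36, 398]);
translate([353, 0, 0]) {
  cube([34, 224, 1756]);
  translate([738, 0, 0]) cube([34, 224, 1756]);
  translate([34, 0, 0]) cube([704, 224, 19]);
  translate([34, 0, 330]) cube([704, 224, 19]);
  translate([34, 0, 660]) cube([704, 224, 19]);
  translate([34, 0, 990]) cube([704, 224, 19]);
  translate([34, 0, 1320]) cube([704, 224, 19]);
  translate([34, 0, 1650]) cube([704, 224, 19]);
}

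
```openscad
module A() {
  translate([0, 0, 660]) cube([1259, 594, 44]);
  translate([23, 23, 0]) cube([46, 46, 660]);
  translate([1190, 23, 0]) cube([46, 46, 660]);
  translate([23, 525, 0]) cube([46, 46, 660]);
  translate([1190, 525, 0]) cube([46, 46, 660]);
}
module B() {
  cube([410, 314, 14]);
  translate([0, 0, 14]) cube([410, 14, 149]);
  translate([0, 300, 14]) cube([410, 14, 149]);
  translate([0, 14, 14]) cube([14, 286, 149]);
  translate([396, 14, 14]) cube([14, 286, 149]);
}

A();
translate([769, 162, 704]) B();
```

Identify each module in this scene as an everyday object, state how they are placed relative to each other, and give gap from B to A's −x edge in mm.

A is a table. B is an open box. The open box is on top of the table. The gap from the open box to the table's −x edge is 769 mm.

The open box's min-x is at 769; the table's min-x is 0; gap = 769 mm.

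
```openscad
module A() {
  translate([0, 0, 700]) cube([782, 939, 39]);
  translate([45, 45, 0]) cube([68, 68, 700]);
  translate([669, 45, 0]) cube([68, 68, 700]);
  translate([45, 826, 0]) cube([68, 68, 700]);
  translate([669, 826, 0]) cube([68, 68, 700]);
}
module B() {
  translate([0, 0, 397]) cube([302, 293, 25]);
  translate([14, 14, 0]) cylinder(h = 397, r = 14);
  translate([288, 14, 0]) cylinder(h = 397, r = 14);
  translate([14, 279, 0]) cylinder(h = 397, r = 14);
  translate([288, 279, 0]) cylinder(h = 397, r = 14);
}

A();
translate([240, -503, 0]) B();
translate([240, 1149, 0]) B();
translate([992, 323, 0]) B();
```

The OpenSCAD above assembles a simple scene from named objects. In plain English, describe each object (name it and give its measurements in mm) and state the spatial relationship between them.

A is a table with a 782×939 mm rectangular top, 39 mm thick, top surface at z = 739 mm, supported by four 68×68 mm square legs, each inset 45 mm from the nearest pair of top edges, running from the floor.

B is a simple wooden stool: a rectangular seat 302 mm (x) by 293 mm (y), 25 mm thick, top face at z = 422 mm, on four round legs, each 28 mm in diameter. The legs rest on z = 0, each leg's axis is inset half a diameter from the nearest pair of seat edges (so the leg's bounding box is flush with the corner).

Three stools sit around the table at the −y, +y, +x sides.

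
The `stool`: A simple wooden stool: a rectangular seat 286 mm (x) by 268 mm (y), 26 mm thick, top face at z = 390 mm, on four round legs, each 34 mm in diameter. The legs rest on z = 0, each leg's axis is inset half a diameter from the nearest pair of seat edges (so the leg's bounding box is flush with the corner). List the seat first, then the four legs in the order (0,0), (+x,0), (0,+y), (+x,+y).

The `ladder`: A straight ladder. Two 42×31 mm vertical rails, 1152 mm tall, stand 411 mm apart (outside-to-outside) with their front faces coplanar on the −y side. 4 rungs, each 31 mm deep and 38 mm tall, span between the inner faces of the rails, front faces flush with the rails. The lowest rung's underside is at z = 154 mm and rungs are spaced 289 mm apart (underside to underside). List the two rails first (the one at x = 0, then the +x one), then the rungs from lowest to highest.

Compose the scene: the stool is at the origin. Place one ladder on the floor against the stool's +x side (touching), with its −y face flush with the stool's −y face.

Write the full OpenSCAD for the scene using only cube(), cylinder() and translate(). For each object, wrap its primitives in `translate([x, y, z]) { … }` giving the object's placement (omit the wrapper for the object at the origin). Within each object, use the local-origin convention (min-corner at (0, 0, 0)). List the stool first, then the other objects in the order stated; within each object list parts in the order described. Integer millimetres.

translate([0, 0, 364]) cube([286, 268, 26]);
translate([17, 17, 0]) cylinder(h = 364, r = 17);
translate([269, 17, 0]) cylinder(h = 364, r = 17);
translate([17, 251, 0]) cylinder(h = 364, r = 17);
translate([269, 251, 0]) cylinder(h = 364, r = 17);
translate([286, 0, 0]) {
  cube([42, 31, 1152]);
  translate([369, 0, 0]) cube([42, 31, 1152]);
  translate([42, 0, 154]) cube([327, 31, 38]);
  translate([42, 0, 443]) cube([327, 31, 38]);
  translate([42, 0, 732]) cube([327, 31, 38]);
  translate([42, 0, 1021]) cube([327, 31, 38]);
}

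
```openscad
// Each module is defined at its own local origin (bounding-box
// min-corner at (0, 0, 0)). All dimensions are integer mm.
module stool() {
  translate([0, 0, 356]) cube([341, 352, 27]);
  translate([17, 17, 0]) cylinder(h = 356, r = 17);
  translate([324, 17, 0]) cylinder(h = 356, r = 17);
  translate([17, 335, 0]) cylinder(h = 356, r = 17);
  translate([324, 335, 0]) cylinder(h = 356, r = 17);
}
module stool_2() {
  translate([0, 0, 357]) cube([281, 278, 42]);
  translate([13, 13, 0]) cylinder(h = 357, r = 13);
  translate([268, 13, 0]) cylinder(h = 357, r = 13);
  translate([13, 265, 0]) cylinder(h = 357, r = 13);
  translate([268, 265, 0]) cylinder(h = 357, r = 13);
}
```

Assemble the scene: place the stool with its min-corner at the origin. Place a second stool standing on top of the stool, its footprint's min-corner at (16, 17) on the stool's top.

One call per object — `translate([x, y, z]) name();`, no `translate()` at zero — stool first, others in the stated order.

stool();
translate([16, 17, 383]) stool_2();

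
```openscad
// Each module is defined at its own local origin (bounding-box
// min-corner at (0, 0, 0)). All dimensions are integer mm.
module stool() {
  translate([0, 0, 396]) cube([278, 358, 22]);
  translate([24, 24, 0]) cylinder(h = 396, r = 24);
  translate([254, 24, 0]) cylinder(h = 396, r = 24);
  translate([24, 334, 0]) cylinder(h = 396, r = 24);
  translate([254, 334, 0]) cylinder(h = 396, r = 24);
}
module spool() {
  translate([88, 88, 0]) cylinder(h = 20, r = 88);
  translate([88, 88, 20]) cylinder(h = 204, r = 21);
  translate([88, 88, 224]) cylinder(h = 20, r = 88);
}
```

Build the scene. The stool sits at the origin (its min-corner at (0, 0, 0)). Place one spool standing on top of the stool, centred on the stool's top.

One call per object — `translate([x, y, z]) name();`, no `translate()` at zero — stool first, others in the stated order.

stool();
translate([51, 91, 418]) spool();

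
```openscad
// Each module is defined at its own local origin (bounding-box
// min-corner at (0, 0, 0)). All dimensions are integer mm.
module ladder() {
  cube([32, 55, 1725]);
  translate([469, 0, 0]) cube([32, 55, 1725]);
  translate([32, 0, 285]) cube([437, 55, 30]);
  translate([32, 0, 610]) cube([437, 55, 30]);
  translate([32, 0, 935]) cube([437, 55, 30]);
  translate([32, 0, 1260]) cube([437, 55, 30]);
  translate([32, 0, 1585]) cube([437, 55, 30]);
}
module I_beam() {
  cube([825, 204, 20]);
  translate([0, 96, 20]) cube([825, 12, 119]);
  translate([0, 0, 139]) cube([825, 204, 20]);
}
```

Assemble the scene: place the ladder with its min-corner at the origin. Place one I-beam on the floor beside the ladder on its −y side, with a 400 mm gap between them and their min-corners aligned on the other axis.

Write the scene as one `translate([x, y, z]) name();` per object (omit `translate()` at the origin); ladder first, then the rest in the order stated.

ladder();
translate([0, -604, 0]) I_beam();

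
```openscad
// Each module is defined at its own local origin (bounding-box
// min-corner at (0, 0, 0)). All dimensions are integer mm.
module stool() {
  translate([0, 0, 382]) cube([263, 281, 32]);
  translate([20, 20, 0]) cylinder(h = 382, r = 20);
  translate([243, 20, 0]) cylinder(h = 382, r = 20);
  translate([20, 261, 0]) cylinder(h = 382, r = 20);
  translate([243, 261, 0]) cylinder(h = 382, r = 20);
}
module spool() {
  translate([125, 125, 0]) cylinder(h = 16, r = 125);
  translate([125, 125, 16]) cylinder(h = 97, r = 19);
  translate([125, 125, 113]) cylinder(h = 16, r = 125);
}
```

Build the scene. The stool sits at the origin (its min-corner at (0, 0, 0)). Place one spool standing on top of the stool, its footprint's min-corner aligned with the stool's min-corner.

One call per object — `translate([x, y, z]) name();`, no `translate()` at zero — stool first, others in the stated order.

stool();
translate([0, 0, 414]) spool();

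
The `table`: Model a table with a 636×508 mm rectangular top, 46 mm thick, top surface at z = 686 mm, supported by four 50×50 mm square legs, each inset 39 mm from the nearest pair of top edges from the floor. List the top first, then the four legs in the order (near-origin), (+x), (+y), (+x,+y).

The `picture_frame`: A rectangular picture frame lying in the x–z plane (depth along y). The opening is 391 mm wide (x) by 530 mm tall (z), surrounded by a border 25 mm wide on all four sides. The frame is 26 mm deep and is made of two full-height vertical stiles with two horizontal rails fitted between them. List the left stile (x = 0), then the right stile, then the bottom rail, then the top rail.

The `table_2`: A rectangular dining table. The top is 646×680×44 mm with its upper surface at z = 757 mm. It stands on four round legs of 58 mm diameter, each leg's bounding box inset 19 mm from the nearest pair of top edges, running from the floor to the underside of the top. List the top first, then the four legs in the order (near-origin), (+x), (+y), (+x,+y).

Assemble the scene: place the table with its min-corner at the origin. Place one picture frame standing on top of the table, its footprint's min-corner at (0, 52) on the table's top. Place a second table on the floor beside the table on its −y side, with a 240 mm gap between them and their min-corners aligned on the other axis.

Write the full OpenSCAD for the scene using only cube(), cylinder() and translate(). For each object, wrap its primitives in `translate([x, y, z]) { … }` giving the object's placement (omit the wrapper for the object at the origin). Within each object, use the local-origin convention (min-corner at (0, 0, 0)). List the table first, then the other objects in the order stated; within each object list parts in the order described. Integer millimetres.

translate([0, 0, 640]) cube([636, 508, 46]);
translate([39, 39, 0]) cube([50, 50, 640]);
translate([547, 39, 0]) cube([50, 50, 640]);
translate([39, 419, 0]) cube([50, 50, 640]);
translate([547, 419, 0]) cube([50, 50, 640]);
translate([0, 52, 686]) {
  cube([25, 26, 580]);
  translate([416, 0, 0]) cube([25, 26, 580]);
  translate([25, 0, 0]) cube([391, 26, 25]);
  translate([25, 0, 555]) cube([391, 26, 25]);
}
translate([0, -920, 0]) {
  translate([0, 0, 713]) cube([646, 680, 44]);
  translate([48, 48, 0]) cylinder(h = 713, r = 29);
  translate([598, 48, 0]) cylinder(h = 713, r = 29);
  translate([48, 632, 0]) cylinder(h = 713, r = 29);
  translate([598, 632, 0]) cylinder(h = 713, r = 29);
}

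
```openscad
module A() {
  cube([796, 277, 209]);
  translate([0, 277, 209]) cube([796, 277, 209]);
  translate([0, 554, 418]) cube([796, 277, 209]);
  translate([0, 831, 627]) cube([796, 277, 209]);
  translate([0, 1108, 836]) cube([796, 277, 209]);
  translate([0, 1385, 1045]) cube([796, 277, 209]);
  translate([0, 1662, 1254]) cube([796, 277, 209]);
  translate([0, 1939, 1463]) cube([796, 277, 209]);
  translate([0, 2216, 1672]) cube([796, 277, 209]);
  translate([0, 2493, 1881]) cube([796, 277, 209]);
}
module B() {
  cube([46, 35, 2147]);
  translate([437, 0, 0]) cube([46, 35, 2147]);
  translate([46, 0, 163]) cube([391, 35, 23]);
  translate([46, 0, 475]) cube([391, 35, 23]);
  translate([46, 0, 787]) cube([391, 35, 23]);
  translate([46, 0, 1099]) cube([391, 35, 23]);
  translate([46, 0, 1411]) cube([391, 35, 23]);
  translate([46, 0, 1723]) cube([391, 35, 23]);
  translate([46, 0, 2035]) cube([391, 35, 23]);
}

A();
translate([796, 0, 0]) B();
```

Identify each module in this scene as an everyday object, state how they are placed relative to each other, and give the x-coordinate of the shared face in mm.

A is a staircase. B is a ladder. The ladder is against the staircase's +x side, with their −y faces flush. The x-coordinate of the shared face is 796 mm.

The staircase's +x face and the ladder's −x face are both at x = 796 mm.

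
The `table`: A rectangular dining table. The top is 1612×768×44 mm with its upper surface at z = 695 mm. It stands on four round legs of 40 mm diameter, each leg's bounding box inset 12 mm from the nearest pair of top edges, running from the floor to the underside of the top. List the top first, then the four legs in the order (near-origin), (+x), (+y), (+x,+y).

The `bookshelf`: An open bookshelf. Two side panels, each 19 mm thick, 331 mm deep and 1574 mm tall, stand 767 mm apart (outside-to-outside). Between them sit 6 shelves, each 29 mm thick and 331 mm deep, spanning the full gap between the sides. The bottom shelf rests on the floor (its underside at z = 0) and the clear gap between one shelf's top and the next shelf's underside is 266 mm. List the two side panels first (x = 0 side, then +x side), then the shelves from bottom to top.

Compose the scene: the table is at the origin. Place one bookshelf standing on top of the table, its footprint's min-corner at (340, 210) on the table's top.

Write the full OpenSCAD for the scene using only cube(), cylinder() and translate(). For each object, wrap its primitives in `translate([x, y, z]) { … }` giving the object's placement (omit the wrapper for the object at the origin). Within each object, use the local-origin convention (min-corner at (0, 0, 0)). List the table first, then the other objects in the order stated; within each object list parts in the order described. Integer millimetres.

translate([0, 0, 651]) cube([1612, 768, 44]);
translate([32, 32, 0]) cylinder(h = 651, r = 20);
translate([1580, 32, 0]) cylinder(h = 651, r = 20);
translate([32, 736, 0]) cylinder(h = 651, r = 20);
translate([1580, 736, 0]) cylinder(h = 651, r = 20);
translate([340, 210, 695]) {
  cube([19, 331, 1574]);
  translate([748, 0, 0]) cube([19, 331, 1574]);
  translate([19, 0, 0]) cube([729, 331, 29]);
  translate([19, 0, 295]) cube([729, 331, 29]);
  translate([19, 0, 590]) cube([729, 331, 29]);
  translate([19, 0, 885]) cube([729, 331, 29]);
  translate([19, 0, 1180]) cube([729, 331, 29]);
  translate([19, 0, 1475]) cube([729, 331, 29]);
}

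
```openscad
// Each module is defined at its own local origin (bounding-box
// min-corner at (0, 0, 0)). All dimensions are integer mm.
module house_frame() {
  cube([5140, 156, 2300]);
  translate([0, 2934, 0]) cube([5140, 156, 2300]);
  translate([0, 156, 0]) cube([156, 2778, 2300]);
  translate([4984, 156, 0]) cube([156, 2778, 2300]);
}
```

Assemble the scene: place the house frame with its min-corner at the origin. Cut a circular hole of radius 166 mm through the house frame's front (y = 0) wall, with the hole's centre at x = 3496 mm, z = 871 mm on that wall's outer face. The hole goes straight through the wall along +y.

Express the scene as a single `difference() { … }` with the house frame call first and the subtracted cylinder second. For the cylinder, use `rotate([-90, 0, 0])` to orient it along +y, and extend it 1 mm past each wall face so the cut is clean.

difference() {
  house_frame();
  translate([3496, -1, 871]) rotate([-90, 0, 0]) cylinder(h = 158, r = 166);
}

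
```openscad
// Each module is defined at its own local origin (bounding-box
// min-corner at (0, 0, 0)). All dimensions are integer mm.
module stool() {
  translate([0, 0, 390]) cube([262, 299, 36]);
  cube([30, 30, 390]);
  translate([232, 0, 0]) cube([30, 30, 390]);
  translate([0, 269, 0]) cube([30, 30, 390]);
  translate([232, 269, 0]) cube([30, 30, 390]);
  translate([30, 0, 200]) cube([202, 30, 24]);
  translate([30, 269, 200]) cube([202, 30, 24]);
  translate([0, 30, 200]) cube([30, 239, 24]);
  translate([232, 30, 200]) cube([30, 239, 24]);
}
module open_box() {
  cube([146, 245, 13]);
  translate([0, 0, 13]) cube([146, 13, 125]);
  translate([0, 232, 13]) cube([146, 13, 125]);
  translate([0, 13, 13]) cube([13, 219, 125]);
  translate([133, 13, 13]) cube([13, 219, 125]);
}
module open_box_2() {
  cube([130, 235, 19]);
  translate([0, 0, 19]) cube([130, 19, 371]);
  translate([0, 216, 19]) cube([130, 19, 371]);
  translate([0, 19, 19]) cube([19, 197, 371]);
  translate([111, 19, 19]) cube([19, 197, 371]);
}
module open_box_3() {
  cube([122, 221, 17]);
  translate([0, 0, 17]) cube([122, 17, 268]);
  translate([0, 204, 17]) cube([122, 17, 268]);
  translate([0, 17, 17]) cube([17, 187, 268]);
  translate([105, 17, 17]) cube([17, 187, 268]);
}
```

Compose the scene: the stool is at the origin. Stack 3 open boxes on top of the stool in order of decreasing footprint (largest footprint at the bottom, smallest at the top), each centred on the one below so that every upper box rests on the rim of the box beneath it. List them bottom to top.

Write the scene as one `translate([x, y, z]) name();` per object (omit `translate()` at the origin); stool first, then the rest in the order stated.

stool();
translate([58, 27, 426]) open_box();
translate([66, 32, 564]) open_box_2();
translate([70, 39, 954]) open_box_3();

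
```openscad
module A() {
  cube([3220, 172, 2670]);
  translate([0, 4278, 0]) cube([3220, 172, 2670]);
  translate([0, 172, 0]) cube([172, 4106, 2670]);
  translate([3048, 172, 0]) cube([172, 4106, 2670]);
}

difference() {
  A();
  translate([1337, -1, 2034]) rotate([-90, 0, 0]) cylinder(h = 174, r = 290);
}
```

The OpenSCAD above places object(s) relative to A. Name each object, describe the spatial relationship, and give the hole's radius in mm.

A is a house frame. The house frame has a circular hole through its front wall. The hole's radius is 290 mm.

The subtracted cylinder has r = 290 mm.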